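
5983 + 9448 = 15431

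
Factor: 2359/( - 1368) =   -  2^(-3)*3^(-2 )*7^1*19^( - 1)*337^1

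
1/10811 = 1/10811 = 0.00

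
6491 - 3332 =3159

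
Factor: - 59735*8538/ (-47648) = 2^( - 4)*3^1*5^1*13^1*919^1*1423^1 * 1489^(- 1) = 255008715/23824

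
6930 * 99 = 686070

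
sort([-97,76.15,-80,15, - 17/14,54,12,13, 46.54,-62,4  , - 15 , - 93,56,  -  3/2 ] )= [  -  97, - 93, - 80, - 62,-15, - 3/2,-17/14,4,12,13,15 , 46.54,54,56,76.15]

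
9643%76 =67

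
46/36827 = 46/36827= 0.00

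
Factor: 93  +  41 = 134 = 2^1*67^1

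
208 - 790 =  - 582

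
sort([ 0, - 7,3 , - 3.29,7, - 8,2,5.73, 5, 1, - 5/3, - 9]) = [ - 9, - 8, - 7, - 3.29, - 5/3, 0, 1,2,3, 5, 5.73,  7]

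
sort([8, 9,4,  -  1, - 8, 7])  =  [ - 8, - 1,  4,7, 8,  9 ] 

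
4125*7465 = 30793125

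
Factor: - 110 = - 2^1 * 5^1 * 11^1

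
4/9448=1/2362  =  0.00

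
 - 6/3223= - 6/3223 = - 0.00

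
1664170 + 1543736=3207906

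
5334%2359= 616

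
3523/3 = 3523/3 = 1174.33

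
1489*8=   11912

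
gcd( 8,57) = 1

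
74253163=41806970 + 32446193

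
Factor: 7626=2^1 *3^1*31^1 * 41^1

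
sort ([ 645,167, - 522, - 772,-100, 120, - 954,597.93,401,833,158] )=[ - 954, -772, - 522, - 100, 120,158, 167 , 401,597.93, 645,833]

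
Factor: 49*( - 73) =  - 3577 = - 7^2*73^1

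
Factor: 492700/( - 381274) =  - 2^1*5^2*13^1*503^(-1 ) =-650/503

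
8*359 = 2872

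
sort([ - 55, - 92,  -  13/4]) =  [  -  92 ,  -  55 , - 13/4 ]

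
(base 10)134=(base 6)342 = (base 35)3t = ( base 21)68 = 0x86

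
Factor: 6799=13^1*  523^1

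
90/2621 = 90/2621 =0.03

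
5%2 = 1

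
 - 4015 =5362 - 9377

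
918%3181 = 918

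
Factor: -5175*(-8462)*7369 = 2^1 * 3^2 * 5^2*23^1*4231^1*7369^1= 322694773650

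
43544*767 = 33398248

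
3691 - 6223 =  - 2532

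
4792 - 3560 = 1232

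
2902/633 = 4+370/633 = 4.58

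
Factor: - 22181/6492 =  - 2^( - 2) * 3^( - 1) * 41^1 = - 41/12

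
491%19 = 16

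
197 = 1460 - 1263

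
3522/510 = 6 + 77/85 = 6.91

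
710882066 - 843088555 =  - 132206489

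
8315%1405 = 1290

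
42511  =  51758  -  9247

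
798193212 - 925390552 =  - 127197340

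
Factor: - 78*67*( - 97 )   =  506922 = 2^1*3^1*13^1*67^1 * 97^1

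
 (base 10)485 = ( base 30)g5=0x1e5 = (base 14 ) 269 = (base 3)122222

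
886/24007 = 886/24007= 0.04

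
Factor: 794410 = 2^1*5^1*17^1* 4673^1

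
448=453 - 5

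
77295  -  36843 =40452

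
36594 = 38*963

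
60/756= 5/63 = 0.08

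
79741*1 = 79741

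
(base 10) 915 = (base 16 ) 393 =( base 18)2EF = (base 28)14J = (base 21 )21c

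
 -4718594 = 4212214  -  8930808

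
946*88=83248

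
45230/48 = 942 + 7/24=942.29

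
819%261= 36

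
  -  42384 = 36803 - 79187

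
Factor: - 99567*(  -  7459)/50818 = 2^( - 1 )*3^2*13^1*23^1*37^1 * 7459^1*25409^( - 1) = 742670253/50818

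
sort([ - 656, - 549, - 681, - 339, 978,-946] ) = [ - 946, - 681, - 656, - 549, -339, 978] 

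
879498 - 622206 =257292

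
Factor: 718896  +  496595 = 163^1 * 7457^1 = 1215491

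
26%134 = 26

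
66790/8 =8348 + 3/4 = 8348.75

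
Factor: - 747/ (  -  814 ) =2^( - 1 )*3^2*11^( - 1)*37^( - 1)*83^1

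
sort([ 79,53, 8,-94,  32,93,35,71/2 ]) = [ - 94,8,32,35, 71/2,53,79,93 ]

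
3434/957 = 3434/957 = 3.59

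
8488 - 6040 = 2448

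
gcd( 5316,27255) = 3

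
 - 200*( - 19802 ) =3960400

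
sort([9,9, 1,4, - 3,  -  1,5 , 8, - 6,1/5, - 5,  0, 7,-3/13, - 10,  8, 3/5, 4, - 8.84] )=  [ - 10, - 8.84 , - 6, - 5, - 3, - 1, -3/13, 0,  1/5,3/5,1,4, 4,5, 7,8, 8, 9, 9]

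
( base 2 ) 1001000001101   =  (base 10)4621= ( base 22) 9C1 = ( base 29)5EA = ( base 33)481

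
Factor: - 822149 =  - 19^1*43271^1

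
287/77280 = 41/11040= 0.00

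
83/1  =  83 = 83.00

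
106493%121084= 106493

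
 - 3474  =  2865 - 6339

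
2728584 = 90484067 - 87755483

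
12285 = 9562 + 2723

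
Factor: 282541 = 7^1*181^1*223^1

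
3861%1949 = 1912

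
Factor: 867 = 3^1*17^2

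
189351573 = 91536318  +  97815255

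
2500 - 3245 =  - 745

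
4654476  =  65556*71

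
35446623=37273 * 951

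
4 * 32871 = 131484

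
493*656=323408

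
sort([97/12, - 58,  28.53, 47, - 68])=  [-68, - 58,97/12,28.53,47] 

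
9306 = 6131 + 3175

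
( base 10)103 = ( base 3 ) 10211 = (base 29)3g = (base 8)147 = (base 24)47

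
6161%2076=2009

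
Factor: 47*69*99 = 321057=3^3*11^1*23^1*47^1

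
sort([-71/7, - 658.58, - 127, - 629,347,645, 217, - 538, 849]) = [-658.58, - 629,- 538,- 127,- 71/7,  217,347,645 , 849]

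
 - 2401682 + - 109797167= - 112198849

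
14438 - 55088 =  - 40650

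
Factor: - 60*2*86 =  - 2^4  *3^1 *5^1* 43^1=- 10320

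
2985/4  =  746 + 1/4 = 746.25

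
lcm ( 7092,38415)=460980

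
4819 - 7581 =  - 2762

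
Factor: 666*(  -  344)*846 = -2^5*3^4*37^1* 43^1*47^1 = - 193821984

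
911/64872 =911/64872 = 0.01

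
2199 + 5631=7830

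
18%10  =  8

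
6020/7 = 860 = 860.00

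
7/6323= 7/6323 = 0.00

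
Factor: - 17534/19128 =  - 2^ ( - 2 )*3^(-1)*11^1 = - 11/12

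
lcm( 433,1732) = 1732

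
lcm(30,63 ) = 630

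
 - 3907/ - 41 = 95 + 12/41 = 95.29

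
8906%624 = 170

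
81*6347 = 514107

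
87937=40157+47780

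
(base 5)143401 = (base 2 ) 1011111010101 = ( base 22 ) cd7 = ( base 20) f51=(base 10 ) 6101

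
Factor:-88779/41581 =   -  3^1*43^ ( - 1)*101^1*293^1 * 967^( - 1) 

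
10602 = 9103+1499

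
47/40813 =47/40813 = 0.00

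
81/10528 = 81/10528 = 0.01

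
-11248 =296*(- 38 )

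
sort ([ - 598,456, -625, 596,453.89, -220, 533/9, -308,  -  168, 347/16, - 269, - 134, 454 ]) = [ - 625,-598, - 308,  -  269, - 220, - 168,  -  134,347/16, 533/9,453.89,454, 456, 596]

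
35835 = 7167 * 5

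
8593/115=8593/115= 74.72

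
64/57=1 + 7/57 = 1.12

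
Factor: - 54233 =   -  193^1 * 281^1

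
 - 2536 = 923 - 3459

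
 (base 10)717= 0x2CD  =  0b1011001101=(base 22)1AD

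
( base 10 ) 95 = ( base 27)3E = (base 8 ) 137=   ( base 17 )5a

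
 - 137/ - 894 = 137/894 = 0.15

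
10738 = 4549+6189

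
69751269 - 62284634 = 7466635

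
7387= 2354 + 5033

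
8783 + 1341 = 10124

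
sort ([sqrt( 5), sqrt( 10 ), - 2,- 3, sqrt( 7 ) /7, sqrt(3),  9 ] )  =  [ - 3,- 2,sqrt(7)/7,sqrt( 3 ), sqrt(5),  sqrt( 10), 9]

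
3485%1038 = 371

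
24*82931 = 1990344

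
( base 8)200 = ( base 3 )11202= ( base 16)80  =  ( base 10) 128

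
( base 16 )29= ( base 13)32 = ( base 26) 1f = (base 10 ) 41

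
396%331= 65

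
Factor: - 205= - 5^1*41^1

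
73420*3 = 220260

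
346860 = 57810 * 6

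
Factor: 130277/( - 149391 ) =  - 259/297= -  3^( - 3)*7^1 * 11^(-1) * 37^1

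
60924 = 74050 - 13126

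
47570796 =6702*7098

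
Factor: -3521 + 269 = - 3252 = -2^2* 3^1 * 271^1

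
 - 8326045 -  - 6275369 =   -  2050676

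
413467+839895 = 1253362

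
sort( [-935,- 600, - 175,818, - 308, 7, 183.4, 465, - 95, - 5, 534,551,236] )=[ - 935,  -  600, - 308, - 175,-95, - 5, 7,183.4,236, 465, 534,551,818 ] 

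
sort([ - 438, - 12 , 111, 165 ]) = [ - 438, - 12,111,  165]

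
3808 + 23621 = 27429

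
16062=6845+9217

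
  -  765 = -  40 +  - 725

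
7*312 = 2184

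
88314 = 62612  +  25702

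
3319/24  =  3319/24= 138.29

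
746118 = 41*18198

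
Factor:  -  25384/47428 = - 38/71 = - 2^1 *19^1  *  71^( - 1 )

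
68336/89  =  767+73/89 =767.82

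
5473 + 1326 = 6799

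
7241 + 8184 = 15425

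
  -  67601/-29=2331 + 2/29  =  2331.07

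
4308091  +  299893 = 4607984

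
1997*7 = 13979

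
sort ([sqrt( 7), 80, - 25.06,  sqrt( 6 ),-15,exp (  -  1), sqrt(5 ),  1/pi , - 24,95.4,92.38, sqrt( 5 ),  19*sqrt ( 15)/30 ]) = [ - 25.06, - 24,-15,1/pi,exp(  -  1),sqrt( 5 ),sqrt(5),sqrt( 6), 19*  sqrt( 15) /30 , sqrt( 7), 80,92.38,95.4] 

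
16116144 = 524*30756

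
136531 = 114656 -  - 21875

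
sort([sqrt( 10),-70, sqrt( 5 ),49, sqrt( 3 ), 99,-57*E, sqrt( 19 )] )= [ - 57*E,-70,sqrt(3 ) , sqrt(5 ), sqrt( 10 ),sqrt( 19 ),49, 99]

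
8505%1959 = 669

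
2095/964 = 2 + 167/964 =2.17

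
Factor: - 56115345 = -3^1*5^1*11^1* 13^1 * 26161^1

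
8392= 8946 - 554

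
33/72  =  11/24   =  0.46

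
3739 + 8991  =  12730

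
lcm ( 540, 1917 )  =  38340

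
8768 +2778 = 11546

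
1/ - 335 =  - 1/335=- 0.00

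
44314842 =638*69459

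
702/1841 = 702/1841 = 0.38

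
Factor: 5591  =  5591^1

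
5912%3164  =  2748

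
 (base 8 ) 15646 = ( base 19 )10ba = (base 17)1786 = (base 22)EDG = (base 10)7078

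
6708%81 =66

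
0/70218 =0 =0.00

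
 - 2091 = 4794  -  6885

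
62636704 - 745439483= - 682802779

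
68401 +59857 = 128258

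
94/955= 94/955 = 0.10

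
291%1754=291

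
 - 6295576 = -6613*952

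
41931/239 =41931/239 = 175.44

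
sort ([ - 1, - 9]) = [ - 9, - 1] 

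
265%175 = 90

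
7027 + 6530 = 13557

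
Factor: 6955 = 5^1*13^1*107^1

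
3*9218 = 27654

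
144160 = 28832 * 5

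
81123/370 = 219+93/370 = 219.25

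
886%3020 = 886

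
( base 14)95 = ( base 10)131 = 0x83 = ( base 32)43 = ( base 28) 4J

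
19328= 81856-62528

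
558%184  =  6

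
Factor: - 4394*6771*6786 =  -201895538364 = -  2^2*3^3*13^4*29^1 * 37^1 * 61^1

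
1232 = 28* 44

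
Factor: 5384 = 2^3*673^1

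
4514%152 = 106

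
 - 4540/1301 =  - 4540/1301 = - 3.49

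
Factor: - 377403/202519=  - 3^1*13^1*9677^1*202519^(  -  1)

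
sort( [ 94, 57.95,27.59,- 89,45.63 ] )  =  [ - 89,27.59, 45.63,57.95, 94 ] 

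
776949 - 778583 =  - 1634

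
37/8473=1/229 =0.00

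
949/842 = 949/842= 1.13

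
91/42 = 13/6 =2.17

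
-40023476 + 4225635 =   -  35797841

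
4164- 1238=2926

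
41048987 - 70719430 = -29670443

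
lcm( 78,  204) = 2652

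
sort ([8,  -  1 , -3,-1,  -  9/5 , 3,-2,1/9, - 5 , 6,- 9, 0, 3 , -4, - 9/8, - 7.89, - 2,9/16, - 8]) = [ - 9,-8 ,- 7.89 , - 5,- 4,-3, -2, - 2, - 9/5 , - 9/8, - 1,  -  1,  0,  1/9, 9/16,3,  3, 6,8]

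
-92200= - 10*9220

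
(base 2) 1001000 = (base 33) 26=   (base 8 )110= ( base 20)3C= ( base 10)72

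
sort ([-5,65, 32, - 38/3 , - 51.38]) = [  -  51.38 , - 38/3 , - 5, 32,  65]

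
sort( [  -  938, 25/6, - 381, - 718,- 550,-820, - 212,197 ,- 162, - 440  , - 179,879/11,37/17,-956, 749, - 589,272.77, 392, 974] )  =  [ - 956, - 938, - 820, - 718, - 589, - 550,- 440, - 381, -212, - 179, - 162,37/17, 25/6, 879/11,197,  272.77, 392, 749, 974]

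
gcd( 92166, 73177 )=1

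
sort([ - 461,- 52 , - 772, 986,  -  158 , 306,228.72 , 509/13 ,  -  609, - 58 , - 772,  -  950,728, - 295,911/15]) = [ - 950, - 772 , - 772 , - 609, - 461, - 295, - 158 , - 58, - 52, 509/13, 911/15, 228.72 , 306,728  ,  986]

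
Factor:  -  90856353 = -3^1 *7^1*4326493^1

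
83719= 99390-15671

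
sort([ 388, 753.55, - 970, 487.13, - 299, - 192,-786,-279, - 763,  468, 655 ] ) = [ - 970,-786,-763, - 299, - 279,-192,  388,  468,487.13, 655,753.55] 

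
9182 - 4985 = 4197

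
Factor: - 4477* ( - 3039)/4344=4535201/1448 = 2^( - 3)*11^2 * 37^1 * 181^( - 1)*1013^1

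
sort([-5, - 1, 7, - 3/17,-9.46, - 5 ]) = [ - 9.46, - 5, - 5, - 1, - 3/17,7]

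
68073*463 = 31517799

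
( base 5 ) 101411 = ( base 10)3356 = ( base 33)32N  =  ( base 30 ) 3LQ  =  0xd1c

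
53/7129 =53/7129=0.01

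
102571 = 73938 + 28633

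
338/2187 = 338/2187=0.15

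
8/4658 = 4/2329 = 0.00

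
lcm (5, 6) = 30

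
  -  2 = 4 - 6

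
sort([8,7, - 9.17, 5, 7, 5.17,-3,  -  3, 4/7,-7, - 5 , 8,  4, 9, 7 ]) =[ - 9.17,  -  7, - 5,-3,-3, 4/7, 4, 5,5.17,7,7,  7,8, 8, 9 ] 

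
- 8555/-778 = 10 + 775/778 = 11.00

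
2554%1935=619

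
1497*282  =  422154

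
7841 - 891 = 6950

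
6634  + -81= 6553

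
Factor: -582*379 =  - 2^1*3^1*97^1*379^1 = - 220578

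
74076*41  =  3037116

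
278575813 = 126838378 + 151737435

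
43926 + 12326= 56252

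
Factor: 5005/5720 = 2^(-3 )*7^1 = 7/8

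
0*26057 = 0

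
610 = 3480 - 2870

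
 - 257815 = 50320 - 308135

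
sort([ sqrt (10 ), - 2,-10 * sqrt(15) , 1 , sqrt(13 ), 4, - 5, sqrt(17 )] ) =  [ -10*sqrt(15 ),-5,  -  2, 1, sqrt(10), sqrt( 13 ),  4,sqrt( 17 )] 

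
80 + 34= 114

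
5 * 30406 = 152030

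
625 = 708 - 83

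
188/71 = 2+46/71 = 2.65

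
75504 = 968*78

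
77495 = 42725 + 34770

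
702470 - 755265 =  - 52795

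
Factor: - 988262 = -2^1 * 11^1*29^1*1549^1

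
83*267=22161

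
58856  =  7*8408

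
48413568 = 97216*498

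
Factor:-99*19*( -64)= 120384 = 2^6*3^2*11^1*19^1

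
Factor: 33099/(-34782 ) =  - 59/62 = -2^ ( - 1)*31^(- 1 )*59^1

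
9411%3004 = 399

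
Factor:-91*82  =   - 2^1*7^1*13^1*41^1 = - 7462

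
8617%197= 146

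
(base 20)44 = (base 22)3i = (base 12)70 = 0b1010100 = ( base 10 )84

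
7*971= 6797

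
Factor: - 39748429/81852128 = - 2^(- 5)*7^1* 2557879^ ( - 1)*5678347^1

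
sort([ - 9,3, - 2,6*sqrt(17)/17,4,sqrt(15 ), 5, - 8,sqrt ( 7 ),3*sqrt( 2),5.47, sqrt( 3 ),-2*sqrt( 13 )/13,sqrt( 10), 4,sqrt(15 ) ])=[-9, - 8, - 2, - 2*sqrt( 13)/13,6*sqrt(17) /17, sqrt( 3 ),sqrt( 7), 3, sqrt( 10 ), sqrt( 15), sqrt( 15),4, 4,  3*sqrt (2),5,5.47 ] 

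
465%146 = 27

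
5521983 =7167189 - 1645206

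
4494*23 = 103362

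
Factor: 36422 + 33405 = 69827 = 69827^1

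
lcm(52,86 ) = 2236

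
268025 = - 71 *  ( - 3775 ) 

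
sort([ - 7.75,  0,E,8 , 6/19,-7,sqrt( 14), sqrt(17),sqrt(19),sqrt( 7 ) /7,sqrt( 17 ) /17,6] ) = [ - 7.75, - 7,0,sqrt(17 )/17,6/19,sqrt( 7 ) /7, E,sqrt( 14) , sqrt(17),sqrt(19 ) , 6,8]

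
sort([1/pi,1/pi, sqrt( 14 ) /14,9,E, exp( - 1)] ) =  [ sqrt( 14)/14, 1/pi, 1/pi, exp( - 1 ), E, 9] 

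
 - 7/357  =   - 1 + 50/51  =  - 0.02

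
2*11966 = 23932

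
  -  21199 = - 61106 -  - 39907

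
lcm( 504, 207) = 11592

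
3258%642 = 48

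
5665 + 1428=7093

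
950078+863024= 1813102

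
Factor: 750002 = 2^1*11^1*73^1*467^1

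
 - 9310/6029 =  - 9310/6029 = - 1.54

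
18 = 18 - 0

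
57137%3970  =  1557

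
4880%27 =20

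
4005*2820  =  11294100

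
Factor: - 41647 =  - 41647^1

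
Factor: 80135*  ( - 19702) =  - 1578819770 = - 2^1*5^1 *11^1*31^1 * 47^1 * 9851^1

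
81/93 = 27/31 = 0.87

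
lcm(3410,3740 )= 115940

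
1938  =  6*323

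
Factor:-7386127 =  - 7^1*853^1*1237^1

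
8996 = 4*2249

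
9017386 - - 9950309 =18967695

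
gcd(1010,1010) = 1010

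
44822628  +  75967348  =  120789976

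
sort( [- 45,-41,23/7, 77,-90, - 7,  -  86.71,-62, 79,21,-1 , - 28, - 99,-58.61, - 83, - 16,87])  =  [-99,-90, - 86.71, - 83,  -  62, - 58.61, -45,-41,  -  28, - 16,-7, - 1, 23/7, 21, 77, 79, 87] 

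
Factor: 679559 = 457^1  *1487^1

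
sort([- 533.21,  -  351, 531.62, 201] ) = [ - 533.21 , - 351, 201, 531.62]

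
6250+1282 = 7532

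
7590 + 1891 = 9481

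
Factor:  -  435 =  - 3^1*5^1*29^1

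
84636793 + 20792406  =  105429199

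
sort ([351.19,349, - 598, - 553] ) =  [ -598, - 553, 349, 351.19]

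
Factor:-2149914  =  -2^1*3^1* 13^1 * 43^1*641^1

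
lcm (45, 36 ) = 180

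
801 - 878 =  - 77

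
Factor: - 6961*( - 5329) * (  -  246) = -9125411574 = - 2^1*3^1*41^1 * 73^2 * 6961^1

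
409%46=41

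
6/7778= 3/3889 = 0.00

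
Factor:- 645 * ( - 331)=3^1*5^1*43^1  *331^1 = 213495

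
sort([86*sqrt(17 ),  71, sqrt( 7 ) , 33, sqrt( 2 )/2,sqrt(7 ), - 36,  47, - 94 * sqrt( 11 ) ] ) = [ - 94 * sqrt(11 ), - 36,sqrt (2 ) /2, sqrt(7 ),sqrt( 7), 33, 47 , 71, 86*sqrt(17)]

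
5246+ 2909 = 8155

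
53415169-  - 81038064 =134453233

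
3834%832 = 506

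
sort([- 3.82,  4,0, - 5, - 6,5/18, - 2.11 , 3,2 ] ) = [- 6,  -  5, - 3.82, -2.11,0, 5/18,2 , 3, 4]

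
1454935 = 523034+931901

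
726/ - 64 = - 12 + 21/32 = -11.34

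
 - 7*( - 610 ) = 4270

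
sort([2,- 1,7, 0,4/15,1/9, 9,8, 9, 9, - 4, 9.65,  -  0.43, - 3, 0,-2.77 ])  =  [ - 4,  -  3, - 2.77, - 1,-0.43, 0,  0, 1/9,4/15,2 , 7, 8,9,9, 9, 9.65] 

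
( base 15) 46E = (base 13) 5c3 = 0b1111101100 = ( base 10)1004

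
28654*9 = 257886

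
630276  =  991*636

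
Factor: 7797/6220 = 2^ ( - 2 )*3^1 * 5^ ( - 1 )*23^1*113^1*311^ ( - 1)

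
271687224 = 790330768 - 518643544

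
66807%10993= 849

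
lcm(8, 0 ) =0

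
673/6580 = 673/6580 = 0.10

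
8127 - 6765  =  1362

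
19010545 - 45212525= -26201980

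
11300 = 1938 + 9362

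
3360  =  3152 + 208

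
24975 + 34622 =59597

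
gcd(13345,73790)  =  785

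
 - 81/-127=81/127 = 0.64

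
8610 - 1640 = 6970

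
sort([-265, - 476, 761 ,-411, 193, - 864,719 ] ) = [ - 864, - 476, - 411,-265 , 193 , 719,761 ]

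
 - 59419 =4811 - 64230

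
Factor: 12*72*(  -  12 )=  - 2^7*3^4 =-  10368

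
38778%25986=12792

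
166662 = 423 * 394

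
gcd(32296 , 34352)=8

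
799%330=139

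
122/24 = 5 + 1/12 = 5.08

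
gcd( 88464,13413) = 3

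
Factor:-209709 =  - 3^5*863^1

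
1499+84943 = 86442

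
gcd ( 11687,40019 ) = 1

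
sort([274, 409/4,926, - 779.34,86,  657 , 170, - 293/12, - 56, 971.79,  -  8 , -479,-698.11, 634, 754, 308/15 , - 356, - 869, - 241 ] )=[ - 869, - 779.34, - 698.11, -479, - 356,-241, - 56,- 293/12,-8,  308/15,86, 409/4, 170,274,634, 657,754,926,  971.79]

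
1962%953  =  56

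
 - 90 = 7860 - 7950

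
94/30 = 3 + 2/15=3.13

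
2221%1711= 510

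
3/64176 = 1/21392 = 0.00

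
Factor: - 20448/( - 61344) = 3^( - 1) = 1/3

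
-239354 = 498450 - 737804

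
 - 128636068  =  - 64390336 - 64245732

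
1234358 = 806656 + 427702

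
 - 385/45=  - 9 + 4/9 = - 8.56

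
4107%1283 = 258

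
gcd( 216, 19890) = 18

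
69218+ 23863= 93081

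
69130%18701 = 13027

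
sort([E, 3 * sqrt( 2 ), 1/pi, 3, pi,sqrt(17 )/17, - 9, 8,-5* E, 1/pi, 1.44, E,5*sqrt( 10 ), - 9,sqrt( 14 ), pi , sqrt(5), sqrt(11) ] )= [ - 5*E, - 9, - 9, sqrt (17) /17, 1/pi,1/pi, 1.44,  sqrt(  5), E, E, 3, pi, pi,  sqrt( 11 ),sqrt(14),3*sqrt(2), 8, 5 * sqrt( 10 ) ]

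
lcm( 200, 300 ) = 600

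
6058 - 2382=3676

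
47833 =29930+17903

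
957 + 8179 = 9136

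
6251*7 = 43757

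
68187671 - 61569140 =6618531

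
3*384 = 1152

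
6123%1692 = 1047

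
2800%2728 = 72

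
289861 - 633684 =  - 343823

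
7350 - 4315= 3035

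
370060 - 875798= -505738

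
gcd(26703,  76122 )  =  9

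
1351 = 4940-3589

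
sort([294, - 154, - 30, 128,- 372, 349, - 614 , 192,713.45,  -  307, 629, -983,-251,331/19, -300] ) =[ -983, -614,-372,-307,  -  300 , - 251, -154, - 30,331/19, 128 , 192, 294, 349 , 629, 713.45] 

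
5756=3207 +2549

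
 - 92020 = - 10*9202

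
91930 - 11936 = 79994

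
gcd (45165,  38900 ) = 5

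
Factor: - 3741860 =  - 2^2 * 5^1*19^1*43^1*229^1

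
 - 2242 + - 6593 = -8835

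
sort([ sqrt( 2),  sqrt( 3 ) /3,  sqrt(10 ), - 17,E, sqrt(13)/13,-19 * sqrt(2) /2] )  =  [ - 17 , - 19*  sqrt( 2 )/2,sqrt(13)/13 , sqrt( 3)/3,sqrt(2),E, sqrt(10) ] 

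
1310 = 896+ 414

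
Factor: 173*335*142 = 2^1*5^1*67^1*71^1*173^1= 8229610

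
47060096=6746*6976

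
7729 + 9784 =17513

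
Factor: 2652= 2^2*3^1*13^1*17^1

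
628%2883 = 628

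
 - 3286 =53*( - 62 ) 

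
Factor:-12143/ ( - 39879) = 3^( - 3)*7^ (  -  1 ) * 211^ ( - 1 )*12143^1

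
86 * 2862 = 246132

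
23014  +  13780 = 36794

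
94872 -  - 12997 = 107869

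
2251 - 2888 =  - 637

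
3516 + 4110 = 7626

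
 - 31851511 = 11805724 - 43657235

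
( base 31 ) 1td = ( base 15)84D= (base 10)1873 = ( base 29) 26H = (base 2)11101010001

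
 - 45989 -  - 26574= - 19415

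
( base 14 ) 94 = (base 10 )130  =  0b10000010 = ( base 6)334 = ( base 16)82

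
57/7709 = 57/7709 = 0.01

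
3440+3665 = 7105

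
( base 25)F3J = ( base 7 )36415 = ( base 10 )9469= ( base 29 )b7f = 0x24fd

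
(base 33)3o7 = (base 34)3hk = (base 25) 6CG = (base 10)4066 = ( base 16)FE2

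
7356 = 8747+-1391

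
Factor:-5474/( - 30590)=5^(-1) *17^1*19^(-1) =17/95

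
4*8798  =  35192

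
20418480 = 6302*3240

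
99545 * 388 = 38623460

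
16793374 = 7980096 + 8813278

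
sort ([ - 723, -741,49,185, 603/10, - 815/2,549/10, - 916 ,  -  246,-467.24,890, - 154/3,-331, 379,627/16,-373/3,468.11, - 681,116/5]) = [ - 916, - 741,-723, - 681,-467.24, - 815/2, - 331, - 246,  -  373/3, - 154/3,116/5, 627/16,  49,549/10, 603/10,185,379,468.11,  890]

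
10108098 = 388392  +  9719706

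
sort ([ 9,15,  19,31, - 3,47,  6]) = [ - 3, 6, 9, 15,19,31,47]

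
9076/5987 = 1 + 3089/5987 = 1.52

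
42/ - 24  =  -2 + 1/4 = -  1.75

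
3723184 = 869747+2853437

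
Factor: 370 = 2^1*5^1 * 37^1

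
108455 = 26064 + 82391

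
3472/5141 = 3472/5141 = 0.68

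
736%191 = 163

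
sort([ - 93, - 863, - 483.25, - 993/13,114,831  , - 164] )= [ - 863, - 483.25, - 164, - 93, - 993/13,114,831 ]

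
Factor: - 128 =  - 2^7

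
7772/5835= 7772/5835 = 1.33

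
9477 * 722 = 6842394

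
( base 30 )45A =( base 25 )60A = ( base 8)7260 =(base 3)12011021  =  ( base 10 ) 3760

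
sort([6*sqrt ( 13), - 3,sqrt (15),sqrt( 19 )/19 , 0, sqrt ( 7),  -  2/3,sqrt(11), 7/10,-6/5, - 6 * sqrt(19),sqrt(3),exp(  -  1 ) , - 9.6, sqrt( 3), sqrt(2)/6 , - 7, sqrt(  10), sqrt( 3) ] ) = [ - 6*sqrt(19), - 9.6, - 7, - 3, - 6/5, - 2/3, 0,  sqrt( 19)/19,  sqrt ( 2 )/6, exp( - 1), 7/10,  sqrt( 3 ), sqrt( 3) , sqrt ( 3), sqrt( 7), sqrt( 10), sqrt( 11),sqrt (15)  ,  6*sqrt( 13)] 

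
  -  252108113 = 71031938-323140051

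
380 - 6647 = -6267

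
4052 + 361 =4413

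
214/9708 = 107/4854   =  0.02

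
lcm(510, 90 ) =1530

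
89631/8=11203 + 7/8 = 11203.88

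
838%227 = 157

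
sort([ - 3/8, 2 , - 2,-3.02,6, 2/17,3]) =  [ -3.02,-2, - 3/8,2/17 , 2,3, 6]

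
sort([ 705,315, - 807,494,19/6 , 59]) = [ - 807,19/6,59,  315,494, 705]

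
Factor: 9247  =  7^1*1321^1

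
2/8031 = 2/8031=0.00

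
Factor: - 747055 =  - 5^1 * 149411^1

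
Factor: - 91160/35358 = -45580/17679 = -  2^2*3^ ( - 1) * 5^1* 43^1*53^1*71^(-1 )*83^(-1 ) 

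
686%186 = 128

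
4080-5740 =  - 1660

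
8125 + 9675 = 17800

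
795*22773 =18104535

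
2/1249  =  2/1249 = 0.00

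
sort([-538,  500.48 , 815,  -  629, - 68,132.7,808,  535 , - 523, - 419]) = [ - 629 , - 538,-523, - 419, - 68, 132.7,500.48,  535,  808, 815] 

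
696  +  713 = 1409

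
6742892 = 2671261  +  4071631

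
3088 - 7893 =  - 4805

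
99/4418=99/4418  =  0.02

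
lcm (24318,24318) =24318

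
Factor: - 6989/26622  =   - 2^( - 1)*3^( - 3)*17^( - 1 )*241^1 = - 241/918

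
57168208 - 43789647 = 13378561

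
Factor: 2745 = 3^2*5^1*61^1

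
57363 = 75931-18568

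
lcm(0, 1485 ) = 0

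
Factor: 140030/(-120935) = -2^1*11^1 * 19^( - 1) = - 22/19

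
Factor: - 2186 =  - 2^1 *1093^1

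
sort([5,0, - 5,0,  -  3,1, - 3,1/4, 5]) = [ - 5,-3, - 3,0, 0,1/4,  1,5,5]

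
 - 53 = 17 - 70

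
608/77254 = 16/2033 = 0.01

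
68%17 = 0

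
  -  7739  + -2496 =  - 10235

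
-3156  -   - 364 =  - 2792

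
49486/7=49486/7 = 7069.43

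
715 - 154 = 561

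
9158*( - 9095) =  - 83292010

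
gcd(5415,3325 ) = 95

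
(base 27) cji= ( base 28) BNB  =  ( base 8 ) 22077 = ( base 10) 9279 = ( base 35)7k4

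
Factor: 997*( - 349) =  - 349^1*997^1 = -347953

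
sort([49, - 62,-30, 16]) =[ -62, - 30, 16,49 ]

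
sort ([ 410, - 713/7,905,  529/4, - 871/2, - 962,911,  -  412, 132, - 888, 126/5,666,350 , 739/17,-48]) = [-962,-888, - 871/2, - 412, - 713/7, - 48,  126/5,739/17,132,  529/4,350 , 410 , 666, 905,911 ] 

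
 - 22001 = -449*49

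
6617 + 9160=15777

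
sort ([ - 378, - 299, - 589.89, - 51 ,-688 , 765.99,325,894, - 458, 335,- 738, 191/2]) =[ - 738, - 688, - 589.89, - 458, - 378 , - 299, - 51,191/2,  325,335, 765.99, 894 ] 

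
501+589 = 1090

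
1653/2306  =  1653/2306= 0.72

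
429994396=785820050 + -355825654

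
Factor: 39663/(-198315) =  - 5^( - 1) = -1/5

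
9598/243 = 9598/243 = 39.50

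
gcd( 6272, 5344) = 32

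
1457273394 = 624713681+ 832559713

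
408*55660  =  22709280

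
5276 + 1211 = 6487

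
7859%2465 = 464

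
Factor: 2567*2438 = 6258346 = 2^1*17^1*23^1* 53^1*151^1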